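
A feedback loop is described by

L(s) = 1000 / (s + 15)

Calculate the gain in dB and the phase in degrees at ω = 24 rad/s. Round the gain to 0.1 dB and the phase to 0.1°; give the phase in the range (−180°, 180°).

31.0 dB, -58.0°

At s = jω = j24:
pole (s+15): 15 + j24 → |·| = √(15²+24²) = √801 ≈ 28.302, ∠ = arctan(24/15) ≈ 57.99°
|L| = 1000 / 28.302 ≈ 35.333
Gain = 20 log₁₀(35.333) ≈ 30.96 dB
∠L = 0.00° − 57.99° = -57.99°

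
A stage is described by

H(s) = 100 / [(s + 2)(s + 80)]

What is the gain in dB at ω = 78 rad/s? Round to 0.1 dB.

At s = jω = j78:
pole (s+2): 2 + j78 → |·| = √(2²+78²) = √6088 ≈ 78.026, ∠ = arctan(78/2) ≈ 88.53°
pole (s+80): 80 + j78 → |·| = √(80²+78²) = √12484 ≈ 111.73, ∠ = arctan(78/80) ≈ 44.27°
|H| = 100 / 8717.8 ≈ 0.011471
Gain = 20 log₁₀(0.011471) ≈ -38.81 dB

-38.8 dB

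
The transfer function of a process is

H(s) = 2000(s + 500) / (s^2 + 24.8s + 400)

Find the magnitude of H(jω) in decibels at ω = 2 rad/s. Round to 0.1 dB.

68.0 dB

At s = jω = j2:
zero (s+500): 500 + j2 → |·| = √(500²+2²) = √250004 ≈ 500, ∠ = arctan(2/500) ≈ 0.23°
quadratic: (j2)² + 24.8·j2 + 400 = 396 + j49.6 → |·| ≈ 399.09, ∠ ≈ 7.14°
|H| = 2000 · 500 / 399.09 ≈ 2505.7
Gain = 20 log₁₀(2505.7) ≈ 67.98 dB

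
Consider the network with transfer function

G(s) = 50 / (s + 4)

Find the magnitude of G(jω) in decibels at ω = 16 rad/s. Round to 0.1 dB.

9.6 dB

At s = jω = j16:
pole (s+4): 4 + j16 → |·| = √(4²+16²) = √272 ≈ 16.492, ∠ = arctan(16/4) ≈ 75.96°
|G| = 50 / 16.492 ≈ 3.0318
Gain = 20 log₁₀(3.0318) ≈ 9.63 dB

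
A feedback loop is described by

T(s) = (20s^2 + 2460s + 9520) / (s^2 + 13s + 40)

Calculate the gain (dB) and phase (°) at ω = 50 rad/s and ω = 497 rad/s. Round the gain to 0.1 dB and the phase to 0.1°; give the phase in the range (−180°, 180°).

ω = 50: 34.1 dB, -57.0°; ω = 497: 26.3 dB, -12.4°

Substitute s = j50:
Numerator: 20(j50)^2 + 2460(j50) + 9520 = -40480 + j123000
Denominator: (j50)^2 + 13(j50) + 40 = -2460 + j650
|N| = √(40480² + 123000²) ≈ 1.2949e+05, ∠N ≈ 108.22°
|D| = √(2460² + 650²) ≈ 2544.4, ∠D ≈ 165.20°
|T| = 1.2949e+05 / 2544.4 ≈ 50.892
Gain = 20 log₁₀(50.892) ≈ 34.13 dB
∠T = 108.22° − 165.20° = -56.98°

Substitute s = j497:
Numerator: 20(j497)^2 + 2460(j497) + 9520 = -4930660 + j1222620
Denominator: (j497)^2 + 13(j497) + 40 = -246969 + j6461
|N| = √(4930660² + 1222620²) ≈ 5.08e+06, ∠N ≈ 166.07°
|D| = √(246969² + 6461²) ≈ 2.4705e+05, ∠D ≈ 178.50°
|T| = 5.08e+06 / 2.4705e+05 ≈ 20.563
Gain = 20 log₁₀(20.563) ≈ 26.26 dB
∠T = 166.07° − 178.50° = -12.43°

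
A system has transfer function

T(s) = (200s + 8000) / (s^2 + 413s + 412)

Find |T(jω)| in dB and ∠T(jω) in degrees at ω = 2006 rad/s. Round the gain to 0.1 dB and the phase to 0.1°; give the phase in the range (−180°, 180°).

Substitute s = j2006:
Numerator: 200(j2006) + 8000 = 8000 + j401200
Denominator: (j2006)^2 + 413(j2006) + 412 = -4023624 + j828478
|N| = √(8000² + 401200²) ≈ 4.0128e+05, ∠N ≈ 88.86°
|D| = √(4023624² + 828478²) ≈ 4.108e+06, ∠D ≈ 168.37°
|T| = 4.0128e+05 / 4.108e+06 ≈ 0.097683
Gain = 20 log₁₀(0.097683) ≈ -20.20 dB
∠T = 88.86° − 168.37° = -79.51°

-20.2 dB, -79.5°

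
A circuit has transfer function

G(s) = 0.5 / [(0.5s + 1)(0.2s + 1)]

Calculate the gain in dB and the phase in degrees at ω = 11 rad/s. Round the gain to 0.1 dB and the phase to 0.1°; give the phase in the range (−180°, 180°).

At ω = 11 rad/s:
pole (1 + j11·0.5) = 1 + j5.5 → |·| ≈ 5.5902, ∠ ≈ 79.70°
pole (1 + j11·0.2) = 1 + j2.2 → |·| ≈ 2.4166, ∠ ≈ 65.56°
|G| = 0.5 · 1 / (5.5902 · 2.4166) ≈ 0.037012
Gain = 20 log₁₀(0.037012) ≈ -28.63 dB
∠G = (0°) − (79.70° + 65.56°) = -145.26°

-28.6 dB, -145.3°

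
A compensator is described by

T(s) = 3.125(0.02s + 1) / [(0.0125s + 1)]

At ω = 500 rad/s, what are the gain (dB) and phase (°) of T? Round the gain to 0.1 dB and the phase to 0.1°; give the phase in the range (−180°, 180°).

At ω = 500 rad/s:
zero (1 + j500·0.02) = 1 + j10 → |·| ≈ 10.05, ∠ ≈ 84.29°
pole (1 + j500·0.0125) = 1 + j6.25 → |·| ≈ 6.3295, ∠ ≈ 80.91°
|T| = 3.125 · 10.05 / (6.3295) ≈ 4.9619
Gain = 20 log₁₀(4.9619) ≈ 13.91 dB
∠T = (84.29°) − (80.91°) = 3.38°

13.9 dB, 3.4°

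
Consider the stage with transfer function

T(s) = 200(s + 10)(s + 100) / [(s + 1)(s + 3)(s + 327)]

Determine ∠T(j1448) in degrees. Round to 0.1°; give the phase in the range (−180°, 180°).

-81.5°

At s = jω = j1448:
zero (s+10): 10 + j1448 → |·| = √(10²+1448²) = √2096804 ≈ 1448, ∠ = arctan(1448/10) ≈ 89.60°
zero (s+100): 100 + j1448 → |·| = √(100²+1448²) = √2106704 ≈ 1451.4, ∠ = arctan(1448/100) ≈ 86.05°
pole (s+1): 1 + j1448 → |·| = √(1²+1448²) = √2096705 ≈ 1448, ∠ = arctan(1448/1) ≈ 89.96°
pole (s+3): 3 + j1448 → |·| = √(3²+1448²) = √2096713 ≈ 1448, ∠ = arctan(1448/3) ≈ 89.88°
pole (s+327): 327 + j1448 → |·| = √(327²+1448²) = √2203633 ≈ 1484.5, ∠ = arctan(1448/327) ≈ 77.27°
∠T = 175.65° − 257.11° = -81.46°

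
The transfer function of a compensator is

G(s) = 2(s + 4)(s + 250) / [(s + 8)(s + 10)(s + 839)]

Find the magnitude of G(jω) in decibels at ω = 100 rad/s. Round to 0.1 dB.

At s = jω = j100:
zero (s+4): 4 + j100 → |·| = √(4²+100²) = √10016 ≈ 100.08, ∠ = arctan(100/4) ≈ 87.71°
zero (s+250): 250 + j100 → |·| = √(250²+100²) = √72500 ≈ 269.26, ∠ = arctan(100/250) ≈ 21.80°
pole (s+8): 8 + j100 → |·| = √(8²+100²) = √10064 ≈ 100.32, ∠ = arctan(100/8) ≈ 85.43°
pole (s+10): 10 + j100 → |·| = √(10²+100²) = √10100 ≈ 100.5, ∠ = arctan(100/10) ≈ 84.29°
pole (s+839): 839 + j100 → |·| = √(839²+100²) = √713921 ≈ 844.94, ∠ = arctan(100/839) ≈ 6.80°
|G| = 2 · 26948 / 8.5188e+06 ≈ 0.0063267
Gain = 20 log₁₀(0.0063267) ≈ -43.98 dB

-44.0 dB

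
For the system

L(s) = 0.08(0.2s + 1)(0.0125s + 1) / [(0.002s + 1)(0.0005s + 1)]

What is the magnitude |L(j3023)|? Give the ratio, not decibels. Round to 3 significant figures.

165

At ω = 3023 rad/s:
zero (1 + j3023·0.2) = 1 + j604.6 → |·| ≈ 604.6, ∠ ≈ 89.91°
zero (1 + j3023·0.0125) = 1 + j37.7875 → |·| ≈ 37.801, ∠ ≈ 88.48°
pole (1 + j3023·0.002) = 1 + j6.046 → |·| ≈ 6.1281, ∠ ≈ 80.61°
pole (1 + j3023·0.0005) = 1 + j1.5115 → |·| ≈ 1.8124, ∠ ≈ 56.51°
|L| = 0.08 · 604.6 · 37.801 / (6.1281 · 1.8124) ≈ 164.62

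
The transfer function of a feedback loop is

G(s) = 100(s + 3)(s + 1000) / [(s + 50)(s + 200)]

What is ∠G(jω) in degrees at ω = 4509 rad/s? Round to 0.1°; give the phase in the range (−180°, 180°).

At s = jω = j4509:
zero (s+3): 3 + j4509 → |·| = √(3²+4509²) = √20331090 ≈ 4509, ∠ = arctan(4509/3) ≈ 89.96°
zero (s+1000): 1000 + j4509 → |·| = √(1000²+4509²) = √21331081 ≈ 4618.6, ∠ = arctan(4509/1000) ≈ 77.50°
pole (s+50): 50 + j4509 → |·| = √(50²+4509²) = √20333581 ≈ 4509.3, ∠ = arctan(4509/50) ≈ 89.36°
pole (s+200): 200 + j4509 → |·| = √(200²+4509²) = √20371081 ≈ 4513.4, ∠ = arctan(4509/200) ≈ 87.46°
∠G = 167.46° − 176.82° = -9.36°

-9.4°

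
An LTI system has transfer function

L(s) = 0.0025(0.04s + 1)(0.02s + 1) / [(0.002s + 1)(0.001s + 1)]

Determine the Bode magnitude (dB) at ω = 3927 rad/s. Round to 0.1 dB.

At ω = 3927 rad/s:
zero (1 + j3927·0.04) = 1 + j157.08 → |·| ≈ 157.08, ∠ ≈ 89.64°
zero (1 + j3927·0.02) = 1 + j78.54 → |·| ≈ 78.546, ∠ ≈ 89.27°
pole (1 + j3927·0.002) = 1 + j7.854 → |·| ≈ 7.9174, ∠ ≈ 82.74°
pole (1 + j3927·0.001) = 1 + j3.927 → |·| ≈ 4.0523, ∠ ≈ 75.71°
|L| = 0.0025 · 157.08 · 78.546 / (7.9174 · 4.0523) ≈ 0.96139
Gain = 20 log₁₀(0.96139) ≈ -0.34 dB

-0.3 dB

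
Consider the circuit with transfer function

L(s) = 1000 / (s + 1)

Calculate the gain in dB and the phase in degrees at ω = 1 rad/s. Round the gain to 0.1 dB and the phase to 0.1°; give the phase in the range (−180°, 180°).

Substitute s = j1:
Numerator: 1000 = 1000 + j0
Denominator: (j1) + 1 = 1 + j1
|N| = √(1000² + 0²) ≈ 1000, ∠N ≈ 0.00°
|D| = √(1² + 1²) ≈ 1.4142, ∠D ≈ 45.00°
|L| = 1000 / 1.4142 ≈ 707.11
Gain = 20 log₁₀(707.11) ≈ 56.99 dB
∠L = 0.00° − 45.00° = -45.00°

57.0 dB, -45.0°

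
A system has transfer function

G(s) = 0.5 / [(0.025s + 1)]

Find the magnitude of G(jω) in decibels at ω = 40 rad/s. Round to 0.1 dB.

-9.0 dB

At ω = 40 rad/s:
pole (1 + j40·0.025) = 1 + j1 → |·| ≈ 1.4142, ∠ ≈ 45.00°
|G| = 0.5 · 1 / (1.4142) ≈ 0.35356
Gain = 20 log₁₀(0.35356) ≈ -9.03 dB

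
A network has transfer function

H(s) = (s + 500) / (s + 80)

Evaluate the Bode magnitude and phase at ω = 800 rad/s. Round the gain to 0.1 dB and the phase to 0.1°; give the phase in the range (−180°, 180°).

1.4 dB, -26.3°

At s = jω = j800:
zero (s+500): 500 + j800 → |·| = √(500²+800²) = √890000 ≈ 943.4, ∠ = arctan(800/500) ≈ 57.99°
pole (s+80): 80 + j800 → |·| = √(80²+800²) = √646400 ≈ 803.99, ∠ = arctan(800/80) ≈ 84.29°
|H| = 1 · 943.4 / 803.99 ≈ 1.1734
Gain = 20 log₁₀(1.1734) ≈ 1.39 dB
∠H = 57.99° − 84.29° = -26.30°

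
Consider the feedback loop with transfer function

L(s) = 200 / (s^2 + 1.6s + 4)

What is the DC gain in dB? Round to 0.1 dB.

34.0 dB

L(0) = 200 / 4 = 50
20 log₁₀(50) ≈ 33.98 dB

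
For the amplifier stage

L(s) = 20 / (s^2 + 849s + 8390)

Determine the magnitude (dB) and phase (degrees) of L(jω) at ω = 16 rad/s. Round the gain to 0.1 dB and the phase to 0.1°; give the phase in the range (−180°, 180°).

Substitute s = j16:
Numerator: 20 = 20 + j0
Denominator: (j16)^2 + 849(j16) + 8390 = 8134 + j13584
|N| = √(20² + 0²) ≈ 20, ∠N ≈ 0.00°
|D| = √(8134² + 13584²) ≈ 15833, ∠D ≈ 59.09°
|L| = 20 / 15833 ≈ 0.0012632
Gain = 20 log₁₀(0.0012632) ≈ -57.97 dB
∠L = 0.00° − 59.09° = -59.09°

-58.0 dB, -59.1°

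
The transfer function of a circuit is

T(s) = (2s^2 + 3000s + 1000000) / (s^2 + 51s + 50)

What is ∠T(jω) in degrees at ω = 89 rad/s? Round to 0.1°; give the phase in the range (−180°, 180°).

Substitute s = j89:
Numerator: 2(j89)^2 + 3000(j89) + 1000000 = 984158 + j267000
Denominator: (j89)^2 + 51(j89) + 50 = -7871 + j4539
|N| = √(984158² + 267000²) ≈ 1.0197e+06, ∠N ≈ 15.18°
|D| = √(7871² + 4539²) ≈ 9086, ∠D ≈ 150.03°
∠T = 15.18° − 150.03° = -134.85°

-134.9°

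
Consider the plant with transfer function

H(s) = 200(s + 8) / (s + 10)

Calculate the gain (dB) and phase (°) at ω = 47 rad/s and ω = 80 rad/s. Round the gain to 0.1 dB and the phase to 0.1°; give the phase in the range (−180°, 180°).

At s = jω = j47:
zero (s+8): 8 + j47 → |·| = √(8²+47²) = √2273 ≈ 47.676, ∠ = arctan(47/8) ≈ 80.34°
pole (s+10): 10 + j47 → |·| = √(10²+47²) = √2309 ≈ 48.052, ∠ = arctan(47/10) ≈ 77.99°
|H| = 200 · 47.676 / 48.052 ≈ 198.44
Gain = 20 log₁₀(198.44) ≈ 45.95 dB
∠H = 80.34° − 77.99° = 2.35°

At s = jω = j80:
zero (s+8): 8 + j80 → |·| = √(8²+80²) = √6464 ≈ 80.399, ∠ = arctan(80/8) ≈ 84.29°
pole (s+10): 10 + j80 → |·| = √(10²+80²) = √6500 ≈ 80.623, ∠ = arctan(80/10) ≈ 82.87°
|H| = 200 · 80.399 / 80.623 ≈ 199.44
Gain = 20 log₁₀(199.44) ≈ 46.00 dB
∠H = 84.29° − 82.87° = 1.42°

ω = 47: 46.0 dB, 2.4°; ω = 80: 46.0 dB, 1.4°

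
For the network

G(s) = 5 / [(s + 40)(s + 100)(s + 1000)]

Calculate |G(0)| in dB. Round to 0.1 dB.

-118.1 dB

G(0) = 5 / (40·100·1000) = 1.25e-06
20 log₁₀(1.25e-06) ≈ -118.06 dB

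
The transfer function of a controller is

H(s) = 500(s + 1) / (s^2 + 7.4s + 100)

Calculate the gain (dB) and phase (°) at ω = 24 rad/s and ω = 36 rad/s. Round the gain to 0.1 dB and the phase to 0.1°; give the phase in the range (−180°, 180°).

ω = 24: 27.5 dB, -71.9°; ω = 36: 23.3 dB, -79.0°

At s = jω = j24:
zero (s+1): 1 + j24 → |·| = √(1²+24²) = √577 ≈ 24.021, ∠ = arctan(24/1) ≈ 87.61°
quadratic: (j24)² + 7.4·j24 + 100 = -476 + j177.6 → |·| ≈ 508.05, ∠ ≈ 159.54°
|H| = 500 · 24.021 / 508.05 ≈ 23.64
Gain = 20 log₁₀(23.64) ≈ 27.47 dB
∠H = 87.61° − 159.54° = -71.93°

At s = jω = j36:
zero (s+1): 1 + j36 → |·| = √(1²+36²) = √1297 ≈ 36.014, ∠ = arctan(36/1) ≈ 88.41°
quadratic: (j36)² + 7.4·j36 + 100 = -1196 + j266.4 → |·| ≈ 1225.3, ∠ ≈ 167.44°
|H| = 500 · 36.014 / 1225.3 ≈ 14.696
Gain = 20 log₁₀(14.696) ≈ 23.34 dB
∠H = 88.41° − 167.44° = -79.03°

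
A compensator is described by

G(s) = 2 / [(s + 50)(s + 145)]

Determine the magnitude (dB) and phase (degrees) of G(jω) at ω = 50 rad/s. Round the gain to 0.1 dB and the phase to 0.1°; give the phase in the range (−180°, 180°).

-74.7 dB, -64.0°

At s = jω = j50:
pole (s+50): 50 + j50 → |·| = √(50²+50²) = √5000 ≈ 70.711, ∠ = arctan(50/50) ≈ 45.00°
pole (s+145): 145 + j50 → |·| = √(145²+50²) = √23525 ≈ 153.38, ∠ = arctan(50/145) ≈ 19.03°
|G| = 2 / 10846 ≈ 0.0001844
Gain = 20 log₁₀(0.0001844) ≈ -74.68 dB
∠G = 0.00° − 64.03° = -64.03°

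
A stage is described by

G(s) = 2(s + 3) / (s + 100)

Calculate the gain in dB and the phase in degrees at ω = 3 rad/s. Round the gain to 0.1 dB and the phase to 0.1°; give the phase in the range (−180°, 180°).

-21.4 dB, 43.3°

At s = jω = j3:
zero (s+3): 3 + j3 → |·| = √(3²+3²) = √18 ≈ 4.2426, ∠ = arctan(3/3) ≈ 45.00°
pole (s+100): 100 + j3 → |·| = √(100²+3²) = √10009 ≈ 100.04, ∠ = arctan(3/100) ≈ 1.72°
|G| = 2 · 4.2426 / 100.04 ≈ 0.084818
Gain = 20 log₁₀(0.084818) ≈ -21.43 dB
∠G = 45.00° − 1.72° = 43.28°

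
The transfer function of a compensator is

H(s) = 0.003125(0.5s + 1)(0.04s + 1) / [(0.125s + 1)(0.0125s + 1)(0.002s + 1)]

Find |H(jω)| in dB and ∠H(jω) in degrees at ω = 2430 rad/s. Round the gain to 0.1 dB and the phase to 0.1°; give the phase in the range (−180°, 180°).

-41.9 dB, -76.9°

At ω = 2430 rad/s:
zero (1 + j2430·0.5) = 1 + j1215 → |·| ≈ 1215, ∠ ≈ 89.95°
zero (1 + j2430·0.04) = 1 + j97.2 → |·| ≈ 97.205, ∠ ≈ 89.41°
pole (1 + j2430·0.125) = 1 + j303.75 → |·| ≈ 303.75, ∠ ≈ 89.81°
pole (1 + j2430·0.0125) = 1 + j30.375 → |·| ≈ 30.391, ∠ ≈ 88.11°
pole (1 + j2430·0.002) = 1 + j4.86 → |·| ≈ 4.9618, ∠ ≈ 78.37°
|H| = 0.003125 · 1215 · 97.205 / (303.75 · 30.391 · 4.9618) ≈ 0.0080578
Gain = 20 log₁₀(0.0080578) ≈ -41.88 dB
∠H = (89.95° + 89.41°) − (89.81° + 88.11° + 78.37°) = -76.93°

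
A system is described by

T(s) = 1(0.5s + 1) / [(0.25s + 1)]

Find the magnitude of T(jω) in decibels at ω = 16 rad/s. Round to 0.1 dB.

5.8 dB

At ω = 16 rad/s:
zero (1 + j16·0.5) = 1 + j8 → |·| ≈ 8.0623, ∠ ≈ 82.87°
pole (1 + j16·0.25) = 1 + j4 → |·| ≈ 4.1231, ∠ ≈ 75.96°
|T| = 1 · 8.0623 / (4.1231) ≈ 1.9554
Gain = 20 log₁₀(1.9554) ≈ 5.82 dB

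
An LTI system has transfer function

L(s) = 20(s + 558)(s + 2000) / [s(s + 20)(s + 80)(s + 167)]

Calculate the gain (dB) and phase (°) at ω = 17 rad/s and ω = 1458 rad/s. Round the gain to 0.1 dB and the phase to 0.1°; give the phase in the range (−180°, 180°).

ω = 17: 11.2 dB, -145.9°; ω = 1458: -95.4 dB, 115.6°

At s = jω = j17:
zero (s+558): 558 + j17 → |·| = √(558²+17²) = √311653 ≈ 558.26, ∠ = arctan(17/558) ≈ 1.75°
zero (s+2000): 2000 + j17 → |·| = √(2000²+17²) = √4000289 ≈ 2000.1, ∠ = arctan(17/2000) ≈ 0.49°
pole (s+20): 20 + j17 → |·| = √(20²+17²) = √689 ≈ 26.249, ∠ = arctan(17/20) ≈ 40.36°
pole (s+80): 80 + j17 → |·| = √(80²+17²) = √6689 ≈ 81.786, ∠ = arctan(17/80) ≈ 12.00°
pole (s+167): 167 + j17 → |·| = √(167²+17²) = √28178 ≈ 167.86, ∠ = arctan(17/167) ≈ 5.81°
pole at origin: |s| = 17, ∠ = 90.00° (in denominator)
|L| = 20 · 1.1166e+06 / 6.1262e+06 ≈ 3.6453
Gain = 20 log₁₀(3.6453) ≈ 11.23 dB
∠L = 2.24° − 148.17° = -145.93°

At s = jω = j1458:
zero (s+558): 558 + j1458 → |·| = √(558²+1458²) = √2437128 ≈ 1561.1, ∠ = arctan(1458/558) ≈ 69.06°
zero (s+2000): 2000 + j1458 → |·| = √(2000²+1458²) = √6125764 ≈ 2475, ∠ = arctan(1458/2000) ≈ 36.09°
pole (s+20): 20 + j1458 → |·| = √(20²+1458²) = √2126164 ≈ 1458.1, ∠ = arctan(1458/20) ≈ 89.21°
pole (s+80): 80 + j1458 → |·| = √(80²+1458²) = √2132164 ≈ 1460.2, ∠ = arctan(1458/80) ≈ 86.86°
pole (s+167): 167 + j1458 → |·| = √(167²+1458²) = √2153653 ≈ 1467.5, ∠ = arctan(1458/167) ≈ 83.47°
pole at origin: |s| = 1458, ∠ = 90.00° (in denominator)
|L| = 20 · 3.8637e+06 / 4.5555e+12 ≈ 1.6963e-05
Gain = 20 log₁₀(1.6963e-05) ≈ -95.41 dB
∠L = 105.15° − 349.54° = -244.39° ≡ 115.61° (principal value)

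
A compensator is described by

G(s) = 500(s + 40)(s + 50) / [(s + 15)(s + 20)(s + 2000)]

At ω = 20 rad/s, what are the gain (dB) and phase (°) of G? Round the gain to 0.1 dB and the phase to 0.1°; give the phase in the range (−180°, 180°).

At s = jω = j20:
zero (s+40): 40 + j20 → |·| = √(40²+20²) = √2000 ≈ 44.721, ∠ = arctan(20/40) ≈ 26.57°
zero (s+50): 50 + j20 → |·| = √(50²+20²) = √2900 ≈ 53.852, ∠ = arctan(20/50) ≈ 21.80°
pole (s+15): 15 + j20 → |·| = √(15²+20²) = √625 ≈ 25, ∠ = arctan(20/15) ≈ 53.13°
pole (s+20): 20 + j20 → |·| = √(20²+20²) = √800 ≈ 28.284, ∠ = arctan(20/20) ≈ 45.00°
pole (s+2000): 2000 + j20 → |·| = √(2000²+20²) = √4000400 ≈ 2000.1, ∠ = arctan(20/2000) ≈ 0.57°
|G| = 500 · 2408.3 / 1.4143e+06 ≈ 0.85141
Gain = 20 log₁₀(0.85141) ≈ -1.40 dB
∠G = 48.37° − 98.70° = -50.33°

-1.4 dB, -50.3°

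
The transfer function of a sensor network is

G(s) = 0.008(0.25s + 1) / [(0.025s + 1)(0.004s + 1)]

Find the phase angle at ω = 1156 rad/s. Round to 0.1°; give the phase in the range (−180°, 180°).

At ω = 1156 rad/s:
zero (1 + j1156·0.25) = 1 + j289 → |·| ≈ 289, ∠ ≈ 89.80°
pole (1 + j1156·0.025) = 1 + j28.9 → |·| ≈ 28.917, ∠ ≈ 88.02°
pole (1 + j1156·0.004) = 1 + j4.624 → |·| ≈ 4.7309, ∠ ≈ 77.80°
∠G = (89.80°) − (88.02° + 77.80°) = -76.02°

-76.0°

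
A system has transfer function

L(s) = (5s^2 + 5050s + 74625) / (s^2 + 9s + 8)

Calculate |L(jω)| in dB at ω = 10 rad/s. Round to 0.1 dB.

Substitute s = j10:
Numerator: 5(j10)^2 + 5050(j10) + 74625 = 74125 + j50500
Denominator: (j10)^2 + 9(j10) + 8 = -92 + j90
|N| = √(74125² + 50500²) ≈ 89693, ∠N ≈ 34.27°
|D| = √(92² + 90²) ≈ 128.7, ∠D ≈ 135.63°
|L| = 89693 / 128.7 ≈ 696.92
Gain = 20 log₁₀(696.92) ≈ 56.86 dB

56.9 dB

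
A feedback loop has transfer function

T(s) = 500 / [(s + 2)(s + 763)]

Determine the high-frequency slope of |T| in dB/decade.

-40 dB/decade

Each pole contributes −20 dB/decade at high frequency; each zero contributes +20 dB/decade.
Net: 0 zero(s) − 2 pole(s) → -40 dB/decade.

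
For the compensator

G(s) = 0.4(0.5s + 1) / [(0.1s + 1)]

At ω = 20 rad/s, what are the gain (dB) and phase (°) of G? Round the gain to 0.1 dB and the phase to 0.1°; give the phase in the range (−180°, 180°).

At ω = 20 rad/s:
zero (1 + j20·0.5) = 1 + j10 → |·| ≈ 10.05, ∠ ≈ 84.29°
pole (1 + j20·0.1) = 1 + j2 → |·| ≈ 2.2361, ∠ ≈ 63.43°
|G| = 0.4 · 10.05 / (2.2361) ≈ 1.7978
Gain = 20 log₁₀(1.7978) ≈ 5.09 dB
∠G = (84.29°) − (63.43°) = 20.86°

5.1 dB, 20.9°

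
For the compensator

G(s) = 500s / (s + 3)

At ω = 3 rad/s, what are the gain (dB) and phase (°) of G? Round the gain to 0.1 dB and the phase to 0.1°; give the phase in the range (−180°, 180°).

At s = jω = j3:
zero at origin: s = j3 → |·| = 3, ∠ = 90.00°
pole (s+3): 3 + j3 → |·| = √(3²+3²) = √18 ≈ 4.2426, ∠ = arctan(3/3) ≈ 45.00°
|G| = 500 · 3 / 4.2426 ≈ 353.56
Gain = 20 log₁₀(353.56) ≈ 50.97 dB
∠G = 90.00° − 45.00° = 45.00°

51.0 dB, 45.0°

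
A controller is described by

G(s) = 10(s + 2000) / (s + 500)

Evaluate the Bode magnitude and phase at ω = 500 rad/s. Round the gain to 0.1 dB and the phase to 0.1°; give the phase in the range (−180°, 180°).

29.3 dB, -31.0°

At s = jω = j500:
zero (s+2000): 2000 + j500 → |·| = √(2000²+500²) = √4250000 ≈ 2061.6, ∠ = arctan(500/2000) ≈ 14.04°
pole (s+500): 500 + j500 → |·| = √(500²+500²) = √500000 ≈ 707.11, ∠ = arctan(500/500) ≈ 45.00°
|G| = 10 · 2061.6 / 707.11 ≈ 29.155
Gain = 20 log₁₀(29.155) ≈ 29.29 dB
∠G = 14.04° − 45.00° = -30.96°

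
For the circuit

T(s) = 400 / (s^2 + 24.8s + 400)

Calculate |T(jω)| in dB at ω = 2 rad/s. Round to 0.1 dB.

0.0 dB

At s = jω = j2:
quadratic: (j2)² + 24.8·j2 + 400 = 396 + j49.6 → |·| ≈ 399.09, ∠ ≈ 7.14°
|T| = 400 / 399.09 ≈ 1.0023
Gain = 20 log₁₀(1.0023) ≈ 0.02 dB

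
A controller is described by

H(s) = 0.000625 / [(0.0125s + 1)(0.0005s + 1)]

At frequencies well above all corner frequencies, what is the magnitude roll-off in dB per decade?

-40 dB/decade

Each pole contributes −20 dB/decade at high frequency; each zero contributes +20 dB/decade.
Net: 0 zero(s) − 2 pole(s) → -40 dB/decade.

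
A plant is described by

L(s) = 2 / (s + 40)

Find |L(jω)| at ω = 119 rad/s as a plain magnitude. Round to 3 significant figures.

0.0159

At s = jω = j119:
pole (s+40): 40 + j119 → |·| = √(40²+119²) = √15761 ≈ 125.54, ∠ = arctan(119/40) ≈ 71.42°
|L| = 2 / 125.54 ≈ 0.015931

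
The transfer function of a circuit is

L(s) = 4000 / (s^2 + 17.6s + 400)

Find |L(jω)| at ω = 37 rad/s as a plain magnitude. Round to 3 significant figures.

At s = jω = j37:
quadratic: (j37)² + 17.6·j37 + 400 = -969 + j651.2 → |·| ≈ 1167.5, ∠ ≈ 146.10°
|L| = 4000 / 1167.5 ≈ 3.4261

3.43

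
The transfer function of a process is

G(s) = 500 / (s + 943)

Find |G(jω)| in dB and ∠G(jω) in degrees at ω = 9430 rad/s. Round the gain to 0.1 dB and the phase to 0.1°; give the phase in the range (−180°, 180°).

At s = jω = j9430:
pole (s+943): 943 + j9430 → |·| = √(943²+9430²) = √89814149 ≈ 9477, ∠ = arctan(9430/943) ≈ 84.29°
|G| = 500 / 9477 ≈ 0.052759
Gain = 20 log₁₀(0.052759) ≈ -25.55 dB
∠G = 0.00° − 84.29° = -84.29°

-25.6 dB, -84.3°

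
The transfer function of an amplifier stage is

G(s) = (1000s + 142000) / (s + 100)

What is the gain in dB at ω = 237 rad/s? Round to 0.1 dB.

Substitute s = j237:
Numerator: 1000(j237) + 142000 = 142000 + j237000
Denominator: (j237) + 100 = 100 + j237
|N| = √(142000² + 237000²) ≈ 2.7628e+05, ∠N ≈ 59.07°
|D| = √(100² + 237²) ≈ 257.23, ∠D ≈ 67.12°
|G| = 2.7628e+05 / 257.23 ≈ 1074.1
Gain = 20 log₁₀(1074.1) ≈ 60.62 dB

60.6 dB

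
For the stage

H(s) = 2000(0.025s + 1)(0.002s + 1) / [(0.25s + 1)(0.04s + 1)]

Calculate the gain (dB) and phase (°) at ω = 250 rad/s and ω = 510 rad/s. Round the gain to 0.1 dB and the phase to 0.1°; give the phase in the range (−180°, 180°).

ω = 250: 27.1 dB, -65.9°; ω = 510: 22.9 dB, -45.7°

At ω = 250 rad/s:
zero (1 + j250·0.025) = 1 + j6.25 → |·| ≈ 6.3295, ∠ ≈ 80.91°
zero (1 + j250·0.002) = 1 + j0.5 → |·| ≈ 1.118, ∠ ≈ 26.57°
pole (1 + j250·0.25) = 1 + j62.5 → |·| ≈ 62.508, ∠ ≈ 89.08°
pole (1 + j250·0.04) = 1 + j10 → |·| ≈ 10.05, ∠ ≈ 84.29°
|H| = 2000 · 6.3295 · 1.118 / (62.508 · 10.05) ≈ 22.529
Gain = 20 log₁₀(22.529) ≈ 27.05 dB
∠H = (80.91° + 26.57°) − (89.08° + 84.29°) = -65.89°

At ω = 510 rad/s:
zero (1 + j510·0.025) = 1 + j12.75 → |·| ≈ 12.789, ∠ ≈ 85.52°
zero (1 + j510·0.002) = 1 + j1.02 → |·| ≈ 1.4284, ∠ ≈ 45.57°
pole (1 + j510·0.25) = 1 + j127.5 → |·| ≈ 127.5, ∠ ≈ 89.55°
pole (1 + j510·0.04) = 1 + j20.4 → |·| ≈ 20.424, ∠ ≈ 87.19°
|H| = 2000 · 12.789 · 1.4284 / (127.5 · 20.424) ≈ 14.03
Gain = 20 log₁₀(14.03) ≈ 22.94 dB
∠H = (85.52° + 45.57°) − (89.55° + 87.19°) = -45.65°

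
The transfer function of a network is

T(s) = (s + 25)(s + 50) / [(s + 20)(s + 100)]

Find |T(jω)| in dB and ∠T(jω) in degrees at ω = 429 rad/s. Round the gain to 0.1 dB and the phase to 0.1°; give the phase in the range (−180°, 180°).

At s = jω = j429:
zero (s+25): 25 + j429 → |·| = √(25²+429²) = √184666 ≈ 429.73, ∠ = arctan(429/25) ≈ 86.66°
zero (s+50): 50 + j429 → |·| = √(50²+429²) = √186541 ≈ 431.9, ∠ = arctan(429/50) ≈ 83.35°
pole (s+20): 20 + j429 → |·| = √(20²+429²) = √184441 ≈ 429.47, ∠ = arctan(429/20) ≈ 87.33°
pole (s+100): 100 + j429 → |·| = √(100²+429²) = √194041 ≈ 440.5, ∠ = arctan(429/100) ≈ 76.88°
|T| = 1 · 1.856e+05 / 1.8918e+05 ≈ 0.98108
Gain = 20 log₁₀(0.98108) ≈ -0.17 dB
∠T = 170.01° − 164.21° = 5.80°

-0.2 dB, 5.8°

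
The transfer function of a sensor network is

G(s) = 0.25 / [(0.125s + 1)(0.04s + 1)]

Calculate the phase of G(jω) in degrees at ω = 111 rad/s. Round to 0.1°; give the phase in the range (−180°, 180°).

At ω = 111 rad/s:
pole (1 + j111·0.125) = 1 + j13.875 → |·| ≈ 13.911, ∠ ≈ 85.88°
pole (1 + j111·0.04) = 1 + j4.44 → |·| ≈ 4.5512, ∠ ≈ 77.31°
∠G = (0°) − (85.88° + 77.31°) = -163.19°

-163.2°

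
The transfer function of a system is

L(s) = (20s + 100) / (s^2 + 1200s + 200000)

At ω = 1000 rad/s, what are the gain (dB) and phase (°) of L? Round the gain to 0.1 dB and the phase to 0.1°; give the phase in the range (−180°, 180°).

Substitute s = j1000:
Numerator: 20(j1000) + 100 = 100 + j20000
Denominator: (j1000)^2 + 1200(j1000) + 200000 = -800000 + j1200000
|N| = √(100² + 20000²) ≈ 20000, ∠N ≈ 89.71°
|D| = √(800000² + 1200000²) ≈ 1.4422e+06, ∠D ≈ 123.69°
|L| = 20000 / 1.4422e+06 ≈ 0.013868
Gain = 20 log₁₀(0.013868) ≈ -37.16 dB
∠L = 89.71° − 123.69° = -33.98°

-37.2 dB, -34.0°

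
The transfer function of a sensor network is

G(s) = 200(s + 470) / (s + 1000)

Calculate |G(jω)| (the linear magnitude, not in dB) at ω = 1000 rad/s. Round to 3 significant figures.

156

At s = jω = j1000:
zero (s+470): 470 + j1000 → |·| = √(470²+1000²) = √1220900 ≈ 1104.9, ∠ = arctan(1000/470) ≈ 64.83°
pole (s+1000): 1000 + j1000 → |·| = √(1000²+1000²) = √2000000 ≈ 1414.2, ∠ = arctan(1000/1000) ≈ 45.00°
|G| = 200 · 1104.9 / 1414.2 ≈ 156.26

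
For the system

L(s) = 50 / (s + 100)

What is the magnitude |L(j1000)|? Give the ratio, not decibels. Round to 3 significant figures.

0.0498

Substitute s = j1000:
Numerator: 50 = 50 + j0
Denominator: (j1000) + 100 = 100 + j1000
|N| = √(50² + 0²) ≈ 50, ∠N ≈ 0.00°
|D| = √(100² + 1000²) ≈ 1005, ∠D ≈ 84.29°
|L| = 50 / 1005 ≈ 0.049751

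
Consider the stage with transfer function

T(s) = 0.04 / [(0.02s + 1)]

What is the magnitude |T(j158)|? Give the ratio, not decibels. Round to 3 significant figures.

At ω = 158 rad/s:
pole (1 + j158·0.02) = 1 + j3.16 → |·| ≈ 3.3145, ∠ ≈ 72.44°
|T| = 0.04 · 1 / (3.3145) ≈ 0.012068

0.0121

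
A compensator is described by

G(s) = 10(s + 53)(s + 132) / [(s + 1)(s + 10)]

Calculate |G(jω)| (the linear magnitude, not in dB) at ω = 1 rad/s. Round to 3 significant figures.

4.92e+03

At s = jω = j1:
zero (s+53): 53 + j1 → |·| = √(53²+1²) = √2810 ≈ 53.009, ∠ = arctan(1/53) ≈ 1.08°
zero (s+132): 132 + j1 → |·| = √(132²+1²) = √17425 ≈ 132, ∠ = arctan(1/132) ≈ 0.43°
pole (s+1): 1 + j1 → |·| = √(1²+1²) = √2 ≈ 1.4142, ∠ = arctan(1/1) ≈ 45.00°
pole (s+10): 10 + j1 → |·| = √(10²+1²) = √101 ≈ 10.05, ∠ = arctan(1/10) ≈ 5.71°
|G| = 10 · 6997.2 / 14.213 ≈ 4923.1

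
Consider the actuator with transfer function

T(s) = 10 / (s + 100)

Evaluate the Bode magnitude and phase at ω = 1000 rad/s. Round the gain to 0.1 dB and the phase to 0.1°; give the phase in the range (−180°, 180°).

Substitute s = j1000:
Numerator: 10 = 10 + j0
Denominator: (j1000) + 100 = 100 + j1000
|N| = √(10² + 0²) ≈ 10, ∠N ≈ 0.00°
|D| = √(100² + 1000²) ≈ 1005, ∠D ≈ 84.29°
|T| = 10 / 1005 ≈ 0.0099502
Gain = 20 log₁₀(0.0099502) ≈ -40.04 dB
∠T = 0.00° − 84.29° = -84.29°

-40.0 dB, -84.3°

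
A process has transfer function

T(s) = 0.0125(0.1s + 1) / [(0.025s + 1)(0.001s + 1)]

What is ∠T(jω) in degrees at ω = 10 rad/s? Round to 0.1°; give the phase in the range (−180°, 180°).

30.4°

At ω = 10 rad/s:
zero (1 + j10·0.1) = 1 + j1 → |·| ≈ 1.4142, ∠ ≈ 45.00°
pole (1 + j10·0.025) = 1 + j0.25 → |·| ≈ 1.0308, ∠ ≈ 14.04°
pole (1 + j10·0.001) = 1 + j0.01 → |·| ≈ 1, ∠ ≈ 0.57°
∠T = (45.00°) − (14.04° + 0.57°) = 30.39°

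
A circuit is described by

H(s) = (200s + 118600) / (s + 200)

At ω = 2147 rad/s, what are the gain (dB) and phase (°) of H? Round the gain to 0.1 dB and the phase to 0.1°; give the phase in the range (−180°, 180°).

46.3 dB, -10.1°

Substitute s = j2147:
Numerator: 200(j2147) + 118600 = 118600 + j429400
Denominator: (j2147) + 200 = 200 + j2147
|N| = √(118600² + 429400²) ≈ 4.4548e+05, ∠N ≈ 74.56°
|D| = √(200² + 2147²) ≈ 2156.3, ∠D ≈ 84.68°
|H| = 4.4548e+05 / 2156.3 ≈ 206.59
Gain = 20 log₁₀(206.59) ≈ 46.30 dB
∠H = 74.56° − 84.68° = -10.12°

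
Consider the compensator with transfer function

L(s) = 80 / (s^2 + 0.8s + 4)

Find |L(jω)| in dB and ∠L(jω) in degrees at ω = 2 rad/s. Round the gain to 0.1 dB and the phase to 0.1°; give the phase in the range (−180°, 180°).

At s = jω = j2:
quadratic: (j2)² + 0.8·j2 + 4 = 0 + j1.6 → |·| ≈ 1.6, ∠ ≈ 90.00°
|L| = 80 / 1.6 ≈ 50
Gain = 20 log₁₀(50) ≈ 33.98 dB
∠L = 0.00° − 90.00° = -90.00°

34.0 dB, -90.0°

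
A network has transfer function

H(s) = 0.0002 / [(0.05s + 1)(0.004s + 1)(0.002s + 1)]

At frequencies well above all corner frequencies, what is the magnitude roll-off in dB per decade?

-60 dB/decade

Each pole contributes −20 dB/decade at high frequency; each zero contributes +20 dB/decade.
Net: 0 zero(s) − 3 pole(s) → -60 dB/decade.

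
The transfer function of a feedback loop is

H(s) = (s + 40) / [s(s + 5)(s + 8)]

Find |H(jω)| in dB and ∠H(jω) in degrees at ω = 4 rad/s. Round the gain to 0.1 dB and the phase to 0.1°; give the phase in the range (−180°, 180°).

-15.1 dB, -149.5°

At s = jω = j4:
zero (s+40): 40 + j4 → |·| = √(40²+4²) = √1616 ≈ 40.2, ∠ = arctan(4/40) ≈ 5.71°
pole (s+5): 5 + j4 → |·| = √(5²+4²) = √41 ≈ 6.4031, ∠ = arctan(4/5) ≈ 38.66°
pole (s+8): 8 + j4 → |·| = √(8²+4²) = √80 ≈ 8.9443, ∠ = arctan(4/8) ≈ 26.57°
pole at origin: |s| = 4, ∠ = 90.00° (in denominator)
|H| = 1 · 40.2 / 229.08 ≈ 0.17548
Gain = 20 log₁₀(0.17548) ≈ -15.12 dB
∠H = 5.71° − 155.23° = -149.52°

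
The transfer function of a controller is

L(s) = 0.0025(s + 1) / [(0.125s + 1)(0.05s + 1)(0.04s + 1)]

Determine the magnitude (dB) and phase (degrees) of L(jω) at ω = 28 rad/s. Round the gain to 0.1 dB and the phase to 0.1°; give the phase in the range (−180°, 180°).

At ω = 28 rad/s:
zero (1 + j28·1) = 1 + j28 → |·| ≈ 28.018, ∠ ≈ 87.95°
pole (1 + j28·0.125) = 1 + j3.5 → |·| ≈ 3.6401, ∠ ≈ 74.05°
pole (1 + j28·0.05) = 1 + j1.4 → |·| ≈ 1.7205, ∠ ≈ 54.46°
pole (1 + j28·0.04) = 1 + j1.12 → |·| ≈ 1.5015, ∠ ≈ 48.24°
|L| = 0.0025 · 28.018 / (3.6401 · 1.7205 · 1.5015) ≈ 0.0074488
Gain = 20 log₁₀(0.0074488) ≈ -42.56 dB
∠L = (87.95°) − (74.05° + 54.46° + 48.24°) = -88.80°

-42.6 dB, -88.8°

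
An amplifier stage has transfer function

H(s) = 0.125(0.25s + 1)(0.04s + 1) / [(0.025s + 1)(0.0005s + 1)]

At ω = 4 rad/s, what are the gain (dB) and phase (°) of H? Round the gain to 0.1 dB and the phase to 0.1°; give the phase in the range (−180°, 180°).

At ω = 4 rad/s:
zero (1 + j4·0.25) = 1 + j1 → |·| ≈ 1.4142, ∠ ≈ 45.00°
zero (1 + j4·0.04) = 1 + j0.16 → |·| ≈ 1.0127, ∠ ≈ 9.09°
pole (1 + j4·0.025) = 1 + j0.1 → |·| ≈ 1.005, ∠ ≈ 5.71°
pole (1 + j4·0.0005) = 1 + j0.002 → |·| ≈ 1, ∠ ≈ 0.11°
|H| = 0.125 · 1.4142 · 1.0127 / (1.005 · 1) ≈ 0.17813
Gain = 20 log₁₀(0.17813) ≈ -14.99 dB
∠H = (45.00° + 9.09°) − (5.71° + 0.11°) = 48.27°

-15.0 dB, 48.3°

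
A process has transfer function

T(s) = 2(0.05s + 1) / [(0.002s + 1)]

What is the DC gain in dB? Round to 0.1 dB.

6.0 dB

T(0) = 2 · 1 / 1 = 2
20 log₁₀(2) ≈ 6.02 dB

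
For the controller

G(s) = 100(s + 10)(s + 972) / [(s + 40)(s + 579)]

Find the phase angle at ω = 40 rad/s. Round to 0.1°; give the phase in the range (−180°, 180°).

29.4°

At s = jω = j40:
zero (s+10): 10 + j40 → |·| = √(10²+40²) = √1700 ≈ 41.231, ∠ = arctan(40/10) ≈ 75.96°
zero (s+972): 972 + j40 → |·| = √(972²+40²) = √946384 ≈ 972.82, ∠ = arctan(40/972) ≈ 2.36°
pole (s+40): 40 + j40 → |·| = √(40²+40²) = √3200 ≈ 56.569, ∠ = arctan(40/40) ≈ 45.00°
pole (s+579): 579 + j40 → |·| = √(579²+40²) = √336841 ≈ 580.38, ∠ = arctan(40/579) ≈ 3.95°
∠G = 78.32° − 48.95° = 29.37°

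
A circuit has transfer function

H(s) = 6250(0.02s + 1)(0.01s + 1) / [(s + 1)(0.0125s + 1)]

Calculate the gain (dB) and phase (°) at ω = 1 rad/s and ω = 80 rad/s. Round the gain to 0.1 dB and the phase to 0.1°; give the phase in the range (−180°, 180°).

ω = 1: 72.9 dB, -44.0°; ω = 80: 42.5 dB, -37.6°

At ω = 1 rad/s:
zero (1 + j1·0.02) = 1 + j0.02 → |·| ≈ 1.0002, ∠ ≈ 1.15°
zero (1 + j1·0.01) = 1 + j0.01 → |·| ≈ 1, ∠ ≈ 0.57°
pole (1 + j1·1) = 1 + j1 → |·| ≈ 1.4142, ∠ ≈ 45.00°
pole (1 + j1·0.0125) = 1 + j0.0125 → |·| ≈ 1.0001, ∠ ≈ 0.72°
|H| = 6250 · 1.0002 · 1 / (1.4142 · 1.0001) ≈ 4419.9
Gain = 20 log₁₀(4419.9) ≈ 72.91 dB
∠H = (1.15° + 0.57°) − (45.00° + 0.72°) = -44.00°

At ω = 80 rad/s:
zero (1 + j80·0.02) = 1 + j1.6 → |·| ≈ 1.8868, ∠ ≈ 57.99°
zero (1 + j80·0.01) = 1 + j0.8 → |·| ≈ 1.2806, ∠ ≈ 38.66°
pole (1 + j80·1) = 1 + j80 → |·| ≈ 80.006, ∠ ≈ 89.28°
pole (1 + j80·0.0125) = 1 + j1 → |·| ≈ 1.4142, ∠ ≈ 45.00°
|H| = 6250 · 1.8868 · 1.2806 / (80.006 · 1.4142) ≈ 133.47
Gain = 20 log₁₀(133.47) ≈ 42.51 dB
∠H = (57.99° + 38.66°) − (89.28° + 45.00°) = -37.63°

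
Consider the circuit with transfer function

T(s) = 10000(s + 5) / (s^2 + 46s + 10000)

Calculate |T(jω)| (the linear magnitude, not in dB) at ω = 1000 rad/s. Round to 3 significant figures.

10.1

At s = jω = j1000:
zero (s+5): 5 + j1000 → |·| = √(5²+1000²) = √1000025 ≈ 1000, ∠ = arctan(1000/5) ≈ 89.71°
quadratic: (j1000)² + 46·j1000 + 10000 = -990000 + j46000 → |·| ≈ 9.9107e+05, ∠ ≈ 177.34°
|T| = 10000 · 1000 / 9.9107e+05 ≈ 10.09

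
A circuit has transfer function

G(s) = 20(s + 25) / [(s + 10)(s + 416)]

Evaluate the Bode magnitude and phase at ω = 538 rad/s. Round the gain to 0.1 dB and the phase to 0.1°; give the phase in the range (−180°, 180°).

-30.6 dB, -53.9°

At s = jω = j538:
zero (s+25): 25 + j538 → |·| = √(25²+538²) = √290069 ≈ 538.58, ∠ = arctan(538/25) ≈ 87.34°
pole (s+10): 10 + j538 → |·| = √(10²+538²) = √289544 ≈ 538.09, ∠ = arctan(538/10) ≈ 88.94°
pole (s+416): 416 + j538 → |·| = √(416²+538²) = √462500 ≈ 680.07, ∠ = arctan(538/416) ≈ 52.29°
|G| = 20 · 538.58 / 3.6594e+05 ≈ 0.029435
Gain = 20 log₁₀(0.029435) ≈ -30.62 dB
∠G = 87.34° − 141.23° = -53.89°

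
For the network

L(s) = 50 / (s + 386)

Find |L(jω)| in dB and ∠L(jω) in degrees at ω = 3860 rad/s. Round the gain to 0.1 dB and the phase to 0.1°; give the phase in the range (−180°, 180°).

-37.8 dB, -84.3°

Substitute s = j3860:
Numerator: 50 = 50 + j0
Denominator: (j3860) + 386 = 386 + j3860
|N| = √(50² + 0²) ≈ 50, ∠N ≈ 0.00°
|D| = √(386² + 3860²) ≈ 3879.3, ∠D ≈ 84.29°
|L| = 50 / 3879.3 ≈ 0.012889
Gain = 20 log₁₀(0.012889) ≈ -37.80 dB
∠L = 0.00° − 84.29° = -84.29°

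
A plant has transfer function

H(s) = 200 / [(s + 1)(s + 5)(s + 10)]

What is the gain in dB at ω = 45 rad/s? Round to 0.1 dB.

At s = jω = j45:
pole (s+1): 1 + j45 → |·| = √(1²+45²) = √2026 ≈ 45.011, ∠ = arctan(45/1) ≈ 88.73°
pole (s+5): 5 + j45 → |·| = √(5²+45²) = √2050 ≈ 45.277, ∠ = arctan(45/5) ≈ 83.66°
pole (s+10): 10 + j45 → |·| = √(10²+45²) = √2125 ≈ 46.098, ∠ = arctan(45/10) ≈ 77.47°
|H| = 200 / 93946 ≈ 0.0021289
Gain = 20 log₁₀(0.0021289) ≈ -53.44 dB

-53.4 dB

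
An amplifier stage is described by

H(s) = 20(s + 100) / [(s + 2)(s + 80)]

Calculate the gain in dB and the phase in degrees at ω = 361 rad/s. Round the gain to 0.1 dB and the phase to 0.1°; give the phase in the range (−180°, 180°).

-25.0 dB, -92.7°

At s = jω = j361:
zero (s+100): 100 + j361 → |·| = √(100²+361²) = √140321 ≈ 374.59, ∠ = arctan(361/100) ≈ 74.52°
pole (s+2): 2 + j361 → |·| = √(2²+361²) = √130325 ≈ 361.01, ∠ = arctan(361/2) ≈ 89.68°
pole (s+80): 80 + j361 → |·| = √(80²+361²) = √136721 ≈ 369.76, ∠ = arctan(361/80) ≈ 77.50°
|H| = 20 · 374.59 / 1.3349e+05 ≈ 0.056123
Gain = 20 log₁₀(0.056123) ≈ -25.02 dB
∠H = 74.52° − 167.18° = -92.66°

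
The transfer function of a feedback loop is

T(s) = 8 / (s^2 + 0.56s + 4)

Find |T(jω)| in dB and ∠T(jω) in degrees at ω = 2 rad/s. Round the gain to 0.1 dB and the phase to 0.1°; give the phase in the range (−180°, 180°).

At s = jω = j2:
quadratic: (j2)² + 0.56·j2 + 4 = 0 + j1.12 → |·| ≈ 1.12, ∠ ≈ 90.00°
|T| = 8 / 1.12 ≈ 7.1429
Gain = 20 log₁₀(7.1429) ≈ 17.08 dB
∠T = 0.00° − 90.00° = -90.00°

17.1 dB, -90.0°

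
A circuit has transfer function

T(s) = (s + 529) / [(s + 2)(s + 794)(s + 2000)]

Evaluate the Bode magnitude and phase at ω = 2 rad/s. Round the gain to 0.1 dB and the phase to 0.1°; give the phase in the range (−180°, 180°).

-78.6 dB, -45.0°

At s = jω = j2:
zero (s+529): 529 + j2 → |·| = √(529²+2²) = √279845 ≈ 529, ∠ = arctan(2/529) ≈ 0.22°
pole (s+2): 2 + j2 → |·| = √(2²+2²) = √8 ≈ 2.8284, ∠ = arctan(2/2) ≈ 45.00°
pole (s+794): 794 + j2 → |·| = √(794²+2²) = √630440 ≈ 794, ∠ = arctan(2/794) ≈ 0.14°
pole (s+2000): 2000 + j2 → |·| = √(2000²+2²) = √4000004 ≈ 2000, ∠ = arctan(2/2000) ≈ 0.06°
|T| = 1 · 529 / 4.4915e+06 ≈ 0.00011778
Gain = 20 log₁₀(0.00011778) ≈ -78.58 dB
∠T = 0.22° − 45.20° = -44.98°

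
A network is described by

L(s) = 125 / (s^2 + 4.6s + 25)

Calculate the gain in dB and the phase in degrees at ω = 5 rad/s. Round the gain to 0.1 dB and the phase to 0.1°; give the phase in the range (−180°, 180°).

14.7 dB, -90.0°

At s = jω = j5:
quadratic: (j5)² + 4.6·j5 + 25 = 0 + j23 → |·| ≈ 23, ∠ ≈ 90.00°
|L| = 125 / 23 ≈ 5.4348
Gain = 20 log₁₀(5.4348) ≈ 14.70 dB
∠L = 0.00° − 90.00° = -90.00°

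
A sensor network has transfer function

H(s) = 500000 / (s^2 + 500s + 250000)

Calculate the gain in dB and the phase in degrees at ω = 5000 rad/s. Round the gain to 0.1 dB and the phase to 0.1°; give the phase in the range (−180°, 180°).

At s = jω = j5000:
quadratic: (j5000)² + 500·j5000 + 250000 = -24750000 + j2500000 → |·| ≈ 2.4876e+07, ∠ ≈ 174.23°
|H| = 500000 / 2.4876e+07 ≈ 0.0201
Gain = 20 log₁₀(0.0201) ≈ -33.94 dB
∠H = 0.00° − 174.23° = -174.23°

-33.9 dB, -174.2°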